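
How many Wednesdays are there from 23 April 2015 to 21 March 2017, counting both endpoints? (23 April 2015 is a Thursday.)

23 April 2015 is a Thursday; the first Wednesday on or after it is 29 April 2015 (6 days later).
From 29 April 2015 to 21 March 2017: 246 + 366 + 80 = 692 days (rest of 2015, 2016, to 21 March 2017 in 2017).
692 ÷ 7 = 98 full weeks with remainder 6, so 98 more Wednesdays after the first → 99.

99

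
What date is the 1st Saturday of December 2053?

6 December 2053

December 2053 begins on a Monday, so the first Saturday is December 6 (5 days later).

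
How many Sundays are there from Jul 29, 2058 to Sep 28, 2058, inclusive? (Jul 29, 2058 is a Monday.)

Jul 29, 2058 is a Monday; the first Sunday on or after it is Aug 4, 2058 (6 days later).
From Aug 4, 2058 to Sep 28, 2058: 27 + 28 = 55 days (rest of Aug, Sep).
55 ÷ 7 = 7 full weeks with remainder 6, so 7 more Sundays after the first → 8.

8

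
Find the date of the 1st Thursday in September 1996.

1996-09-05

The first Thursday of September 1996 is September 5.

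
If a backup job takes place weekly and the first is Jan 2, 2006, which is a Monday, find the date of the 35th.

The 35th occurrence is 34 intervals after the first: 34 × 7 = 238 days after Jan 2, 2006.
Jan has 31 days — 29 days to the end of Jan leaves 209.
Feb has 28 days (181 left).
Mar has 31 days (150 left).
Apr has 30 days (120 left).
May has 31 days (89 left).
Jun has 30 days (59 left).
Jul has 31 days (28 left).
28 days into Aug → Aug 28, 2006.

Aug 28, 2006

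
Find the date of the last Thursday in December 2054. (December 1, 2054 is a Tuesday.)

31 December 2054

December 2054 begins on a Tuesday, so the first Thursday is December 3 (2 days later).
December 2054 has 31 days. Adding weeks: 3, 10, 17, 24, 31 — the last one ≤ 31 is the 31st.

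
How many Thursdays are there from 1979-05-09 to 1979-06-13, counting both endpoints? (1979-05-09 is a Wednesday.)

1979-05-09 is a Wednesday; the first Thursday on or after it is 1979-05-10 (1 day later).
From 1979-05-10 to 1979-06-13: 21 + 13 = 34 days (rest of May, June).
34 ÷ 7 = 4 full weeks with remainder 6, so 4 more Thursdays after the first → 5.

5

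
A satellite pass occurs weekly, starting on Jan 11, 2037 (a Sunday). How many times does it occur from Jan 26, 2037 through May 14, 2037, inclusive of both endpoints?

15

Occurrences land 7·i days after Jan 11, 2037 for i = 0, 1, 2, …
Jan 26, 2037 is 15 days after the start; 15 ÷ 7 = 2 remainder 1; since the remainder is 1, round up to i = 3. First occurrence in the window: #4 on Feb 1, 2037 (3×7 = 21 days in).
May 14, 2037 is 123 days after the start; 123 ÷ 7 = 17 remainder 4. Last occurrence in the window: #18 on May 10, 2037.
Occurrences #4 through #18: 15 in total.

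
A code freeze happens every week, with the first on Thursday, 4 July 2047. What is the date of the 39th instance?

The 39th occurrence is 38 intervals after the first: 38 × 7 = 266 days after 4 July 2047.
July has 31 days — 27 days to the end of July leaves 239.
August has 31 days (208 left).
September has 30 days (178 left).
October has 31 days (147 left).
November has 30 days (117 left).
December has 31 days (86 left).
January has 31 days (55 left).
February has 29 days (26 left).
26 days into March → 26 March 2048.

26 March 2048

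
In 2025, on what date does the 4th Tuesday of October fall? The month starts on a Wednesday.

October 28, 2025

October 2025 begins on a Wednesday, so the first Tuesday is October 7 (6 days later).
The 4th Tuesday is 3 weeks later: 7 + 21 = 28.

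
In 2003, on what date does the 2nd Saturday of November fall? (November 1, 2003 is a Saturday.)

November 2003 begins on a Saturday, so the first Saturday is November 1.
The 2nd Saturday is 1 weeks later: 1 + 7 = 8.

8 November 2003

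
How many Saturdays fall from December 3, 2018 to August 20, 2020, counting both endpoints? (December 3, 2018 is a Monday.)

89

December 3, 2018 is a Monday; the first Saturday on or after it is December 8, 2018 (5 days later).
From December 8, 2018 to August 20, 2020: 23 + 365 + 233 = 621 days (rest of 2018, 2019, to August 20, 2020 in 2020).
621 ÷ 7 = 88 full weeks with remainder 5, so 88 more Saturdays after the first → 89.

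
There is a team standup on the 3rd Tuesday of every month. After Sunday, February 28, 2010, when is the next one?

February 2010 starts on a Monday; its first Tuesday is the 2nd, so the 3rd Tuesday is the 16th — February 16, 2010.
That is not after February 28, 2010, so look at March 2010.
March 2010 starts on a Monday; its first Tuesday is the 2nd, so the 3rd Tuesday is the 16th — March 16, 2010.

March 16, 2010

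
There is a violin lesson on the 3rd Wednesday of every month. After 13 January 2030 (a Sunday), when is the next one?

16 January 2030

January 2030 starts on a Tuesday; its first Wednesday is the 2nd, so the 3rd Wednesday is the 16th — 16 January 2030.
16 January 2030 is after 13 January 2030, so that is the next one.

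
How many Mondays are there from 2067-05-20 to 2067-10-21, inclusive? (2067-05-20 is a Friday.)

22

2067-05-20 is a Friday; the first Monday on or after it is 2067-05-23 (3 days later).
From 2067-05-23 to 2067-10-21: 8 + 30 + 31 + 31 + 30 + 21 = 151 days (rest of May, June, July, August, September, October).
151 ÷ 7 = 21 full weeks with remainder 4, so 21 more Mondays after the first → 22.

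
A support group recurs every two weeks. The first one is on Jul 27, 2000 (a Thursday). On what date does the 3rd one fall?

Aug 24, 2000

The 3rd occurrence is 2 intervals after the first: 2 × 14 = 28 days after Jul 27, 2000.
Jul has 31 days — 4 days to the end of Jul leaves 24.
24 days into Aug → Aug 24, 2000.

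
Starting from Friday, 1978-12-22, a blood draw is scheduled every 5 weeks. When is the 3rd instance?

The 3rd occurrence is 2 intervals after the first: 2 × 35 = 70 days after 1978-12-22.
December has 31 days — 9 days to the end of December leaves 61.
January has 31 days (30 left).
February has 28 days (2 left).
2 days into March → 1979-03-02.

1979-03-02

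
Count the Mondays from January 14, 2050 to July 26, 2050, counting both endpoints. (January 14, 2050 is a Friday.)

28

January 14, 2050 is a Friday; the first Monday on or after it is January 17, 2050 (3 days later).
From January 17, 2050 to July 26, 2050: 14 + 28 + 31 + 30 + 31 + 30 + 26 = 190 days (rest of January, February, March, April, May, June, July).
190 ÷ 7 = 27 full weeks with remainder 1, so 27 more Mondays after the first → 28.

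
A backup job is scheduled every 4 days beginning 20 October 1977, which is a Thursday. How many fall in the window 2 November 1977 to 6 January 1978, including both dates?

Occurrences land 4·i days after 20 October 1977 for i = 0, 1, 2, …
2 November 1977 is 13 days after the start; 13 ÷ 4 = 3 remainder 1; since the remainder is 1, round up to i = 4. First occurrence in the window: #5 on 5 November 1977 (4×4 = 16 days in).
6 January 1978 is 78 days after the start; 78 ÷ 4 = 19 remainder 2. Last occurrence in the window: #20 on 4 January 1978.
Occurrences #5 through #20: 16 in total.

16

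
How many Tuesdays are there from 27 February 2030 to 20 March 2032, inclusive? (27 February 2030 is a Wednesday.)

27 February 2030 is a Wednesday; the first Tuesday on or after it is 5 March 2030 (6 days later).
From 5 March 2030 to 20 March 2032: 301 + 365 + 80 = 746 days (rest of 2030, 2031, to 20 March 2032 in 2032).
746 ÷ 7 = 106 full weeks with remainder 4, so 106 more Tuesdays after the first → 107.

107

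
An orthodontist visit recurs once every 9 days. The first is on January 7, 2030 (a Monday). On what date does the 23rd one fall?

July 24, 2030

The 23rd occurrence is 22 intervals after the first: 22 × 9 = 198 days after January 7, 2030.
January has 31 days — 24 days to the end of January leaves 174.
February has 28 days (146 left).
March has 31 days (115 left).
April has 30 days (85 left).
May has 31 days (54 left).
June has 30 days (24 left).
24 days into July → July 24, 2030.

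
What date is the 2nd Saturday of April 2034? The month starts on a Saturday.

2034-04-08

April 2034 begins on a Saturday, so the first Saturday is April 1.
The 2nd Saturday is 1 weeks later: 1 + 7 = 8.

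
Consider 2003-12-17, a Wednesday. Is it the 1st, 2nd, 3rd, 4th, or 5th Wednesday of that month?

Day 17 falls in week ⌈17/7⌉ of the month.
Days 1–7 hold the 1st Wednesday, 8–14 the 2nd, 15–21 the 3rd, 22–28 the 4th, 29–31 the 5th.
17 is in the range for the 3rd.

3rd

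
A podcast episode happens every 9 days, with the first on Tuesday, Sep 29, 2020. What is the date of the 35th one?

The 35th occurrence is 34 intervals after the first: 34 × 9 = 306 days after Sep 29, 2020.
Sep has 30 days — 1 day to the end of Sep leaves 305.
Oct has 31 days (274 left).
Nov has 30 days (244 left).
Dec has 31 days (213 left).
Jan has 31 days (182 left).
Feb has 28 days (154 left).
Mar has 31 days (123 left).
Apr has 30 days (93 left).
May has 31 days (62 left).
Jun has 30 days (32 left).
Jul has 31 days (1 left).
1 day into Aug → Aug 1, 2021.

Aug 1, 2021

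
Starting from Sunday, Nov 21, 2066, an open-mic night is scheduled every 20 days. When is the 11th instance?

The 11th occurrence is 10 intervals after the first: 10 × 20 = 200 days after Nov 21, 2066.
Nov has 30 days — 9 days to the end of Nov leaves 191.
Dec has 31 days (160 left).
Jan has 31 days (129 left).
Feb has 28 days (101 left).
Mar has 31 days (70 left).
Apr has 30 days (40 left).
May has 31 days (9 left).
9 days into Jun → Jun 9, 2067.

Jun 9, 2067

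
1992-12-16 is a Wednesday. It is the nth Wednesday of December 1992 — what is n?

Day 16 falls in week ⌈16/7⌉ of the month.
Days 1–7 hold the 1st Wednesday, 8–14 the 2nd, 15–21 the 3rd, 22–28 the 4th, 29–31 the 5th.
16 is in the range for the 3rd.

3rd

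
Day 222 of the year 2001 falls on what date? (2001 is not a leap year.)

Jan has 31 days (222 − 31 = 191 remain).
Feb has 28 days (191 − 28 = 163 remain).
Mar has 31 days (163 − 31 = 132 remain).
Apr has 30 days (132 − 30 = 102 remain).
May has 31 days (102 − 31 = 71 remain).
Jun has 30 days (71 − 30 = 41 remain).
Jul has 31 days (41 − 31 = 10 remain).
10 into Aug → Aug 10.

Aug 10, 2001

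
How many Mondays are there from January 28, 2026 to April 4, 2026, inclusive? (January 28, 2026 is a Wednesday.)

January 28, 2026 is a Wednesday; the first Monday on or after it is February 2, 2026 (5 days later).
From February 2, 2026 to April 4, 2026: 26 + 31 + 4 = 61 days (rest of February, March, April).
61 ÷ 7 = 8 full weeks with remainder 5, so 8 more Mondays after the first → 9.

9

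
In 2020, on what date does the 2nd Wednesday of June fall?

June 2020 begins on a Monday, so the first Wednesday is June 3 (2 days later).
The 2nd Wednesday is 1 weeks later: 3 + 7 = 10.

June 10, 2020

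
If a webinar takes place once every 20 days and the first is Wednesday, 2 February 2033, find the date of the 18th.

The 18th occurrence is 17 intervals after the first: 17 × 20 = 340 days after 2 February 2033.
February has 28 days — 26 days to the end of February leaves 314.
March has 31 days (283 left).
April has 30 days (253 left).
May has 31 days (222 left).
June has 30 days (192 left).
July has 31 days (161 left).
August has 31 days (130 left).
September has 30 days (100 left).
October has 31 days (69 left).
November has 30 days (39 left).
December has 31 days (8 left).
8 days into January → 8 January 2034.

8 January 2034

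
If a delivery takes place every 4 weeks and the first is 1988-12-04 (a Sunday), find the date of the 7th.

The 7th occurrence is 6 intervals after the first: 6 × 28 = 168 days after 1988-12-04.
December has 31 days — 27 days to the end of December leaves 141.
January has 31 days (110 left).
February has 28 days (82 left).
March has 31 days (51 left).
April has 30 days (21 left).
21 days into May → 1989-05-21.

1989-05-21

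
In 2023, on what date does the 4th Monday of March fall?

March 2023 begins on a Wednesday, so the first Monday is March 6 (5 days later).
The 4th Monday is 3 weeks later: 6 + 21 = 27.

March 27, 2023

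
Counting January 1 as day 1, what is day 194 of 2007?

January has 31 days (194 − 31 = 163 remain).
February has 28 days (163 − 28 = 135 remain).
March has 31 days (135 − 31 = 104 remain).
April has 30 days (104 − 30 = 74 remain).
May has 31 days (74 − 31 = 43 remain).
June has 30 days (43 − 30 = 13 remain).
13 into July → July 13.

2007-07-13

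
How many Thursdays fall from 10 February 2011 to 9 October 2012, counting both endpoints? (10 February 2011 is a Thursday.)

87

10 February 2011 is a Thursday; the first Thursday on or after it is 10 February 2011.
From 10 February 2011 to 9 October 2012: 324 + 283 = 607 days (rest of 2011, to 9 October 2012 in 2012).
607 ÷ 7 = 86 full weeks with remainder 5, so 86 more Thursdays after the first → 87.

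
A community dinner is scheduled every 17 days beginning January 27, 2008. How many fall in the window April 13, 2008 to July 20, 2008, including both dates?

6

Occurrences land 17·i days after January 27, 2008 for i = 0, 1, 2, …
April 13, 2008 is 77 days after the start; 77 ÷ 17 = 4 remainder 9; since the remainder is 9, round up to i = 5. First occurrence in the window: #6 on April 21, 2008 (5×17 = 85 days in).
July 20, 2008 is 175 days after the start; 175 ÷ 17 = 10 remainder 5. Last occurrence in the window: #11 on July 15, 2008.
Occurrences #6 through #11: 6 in total.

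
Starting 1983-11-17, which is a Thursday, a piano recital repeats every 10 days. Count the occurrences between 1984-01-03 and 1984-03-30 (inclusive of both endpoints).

9

Occurrences land 10·i days after 1983-11-17 for i = 0, 1, 2, …
1984-01-03 is 47 days after the start; 47 ÷ 10 = 4 remainder 7; since the remainder is 7, round up to i = 5. First occurrence in the window: #6 on 1984-01-06 (5×10 = 50 days in).
1984-03-30 is 134 days after the start; 134 ÷ 10 = 13 remainder 4. Last occurrence in the window: #14 on 1984-03-26.
Occurrences #6 through #14: 9 in total.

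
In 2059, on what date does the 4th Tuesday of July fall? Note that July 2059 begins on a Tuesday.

July 2059 begins on a Tuesday, so the first Tuesday is July 1.
The 4th Tuesday is 3 weeks later: 1 + 21 = 22.

July 22, 2059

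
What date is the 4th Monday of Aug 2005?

Aug 22, 2005

Aug 2005 begins on a Monday, so the first Monday is Aug 1.
The 4th Monday is 3 weeks later: 1 + 21 = 22.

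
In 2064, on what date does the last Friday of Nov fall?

Nov 28, 2064

Nov 2064 begins on a Saturday, so the first Friday is Nov 7 (6 days later).
Nov 2064 has 30 days. Adding weeks: 7, 14, 21, 28 — the last one ≤ 30 is the 28th.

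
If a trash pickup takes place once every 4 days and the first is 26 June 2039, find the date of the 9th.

28 July 2039

The 9th occurrence is 8 intervals after the first: 8 × 4 = 32 days after 26 June 2039.
June has 30 days — 4 days to the end of June leaves 28.
28 days into July → 28 July 2039.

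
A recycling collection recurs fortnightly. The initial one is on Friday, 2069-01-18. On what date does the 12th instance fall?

The 12th occurrence is 11 intervals after the first: 11 × 14 = 154 days after 2069-01-18.
January has 31 days — 13 days to the end of January leaves 141.
February has 28 days (113 left).
March has 31 days (82 left).
April has 30 days (52 left).
May has 31 days (21 left).
21 days into June → 2069-06-21.

2069-06-21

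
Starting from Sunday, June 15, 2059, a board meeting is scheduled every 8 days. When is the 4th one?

The 4th occurrence is 3 intervals after the first: 3 × 8 = 24 days after June 15, 2059.
June has 30 days — 15 days to the end of June leaves 9.
9 days into July → July 9, 2059.

July 9, 2059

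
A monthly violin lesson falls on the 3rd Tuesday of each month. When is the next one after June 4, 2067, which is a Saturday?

June 21, 2067

June 2067 starts on a Wednesday; its first Tuesday is the 7th, so the 3rd Tuesday is the 21st — June 21, 2067.
June 21, 2067 is after June 4, 2067, so that is the next one.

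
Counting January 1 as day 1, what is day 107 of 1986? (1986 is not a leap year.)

Apr 17, 1986

Jan has 31 days (107 − 31 = 76 remain).
Feb has 28 days (76 − 28 = 48 remain).
Mar has 31 days (48 − 31 = 17 remain).
17 into Apr → Apr 17.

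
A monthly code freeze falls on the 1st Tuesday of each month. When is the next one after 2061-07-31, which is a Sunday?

2061-08-02

July 2061 starts on a Friday, so its 1st Tuesday is 2061-07-05 (4 days in).
That is not after 2061-07-31, so look at August 2061.
August 2061 starts on a Monday, so its 1st Tuesday is 2061-08-02 (1 day in).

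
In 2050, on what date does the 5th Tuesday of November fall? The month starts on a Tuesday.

2050-11-29

November 2050 begins on a Tuesday, so the first Tuesday is November 1.
The 5th Tuesday is 4 weeks later: 1 + 28 = 29.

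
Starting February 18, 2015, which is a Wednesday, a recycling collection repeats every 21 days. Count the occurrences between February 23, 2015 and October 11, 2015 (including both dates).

11

Occurrences land 21·i days after February 18, 2015 for i = 0, 1, 2, …
February 23, 2015 is 5 days after the start; 5 ÷ 21 = 0 remainder 5; since the remainder is 5, round up to i = 1. First occurrence in the window: #2 on March 11, 2015 (1×21 = 21 days in).
October 11, 2015 is 235 days after the start; 235 ÷ 21 = 11 remainder 4. Last occurrence in the window: #12 on October 7, 2015.
Occurrences #2 through #12: 11 in total.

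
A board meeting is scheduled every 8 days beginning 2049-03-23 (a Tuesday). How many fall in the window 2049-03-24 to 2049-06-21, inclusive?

Occurrences land 8·i days after 2049-03-23 for i = 0, 1, 2, …
2049-03-24 is 1 day after the start; 1 ÷ 8 = 0 remainder 1; since the remainder is 1, round up to i = 1. First occurrence in the window: #2 on 2049-03-31 (1×8 = 8 days in).
2049-06-21 is 90 days after the start; 90 ÷ 8 = 11 remainder 2. Last occurrence in the window: #12 on 2049-06-19.
Occurrences #2 through #12: 11 in total.

11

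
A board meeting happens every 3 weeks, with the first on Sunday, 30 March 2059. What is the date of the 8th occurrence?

24 August 2059

The 8th occurrence is 7 intervals after the first: 7 × 21 = 147 days after 30 March 2059.
March has 31 days — 1 day to the end of March leaves 146.
April has 30 days (116 left).
May has 31 days (85 left).
June has 30 days (55 left).
July has 31 days (24 left).
24 days into August → 24 August 2059.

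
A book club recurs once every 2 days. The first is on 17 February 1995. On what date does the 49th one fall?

24 May 1995

The 49th occurrence is 48 intervals after the first: 48 × 2 = 96 days after 17 February 1995.
February has 28 days — 11 days to the end of February leaves 85.
March has 31 days (54 left).
April has 30 days (24 left).
24 days into May → 24 May 1995.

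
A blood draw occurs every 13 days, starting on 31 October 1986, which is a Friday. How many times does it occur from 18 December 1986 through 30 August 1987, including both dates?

Occurrences land 13·i days after 31 October 1986 for i = 0, 1, 2, …
18 December 1986 is 48 days after the start; 48 ÷ 13 = 3 remainder 9; since the remainder is 9, round up to i = 4. First occurrence in the window: #5 on 22 December 1986 (4×13 = 52 days in).
30 August 1987 is 303 days after the start; 303 ÷ 13 = 23 remainder 4. Last occurrence in the window: #24 on 26 August 1987.
Occurrences #5 through #24: 20 in total.

20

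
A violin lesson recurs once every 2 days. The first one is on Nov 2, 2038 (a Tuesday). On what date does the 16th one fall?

The 16th occurrence is 15 intervals after the first: 15 × 2 = 30 days after Nov 2, 2038.
Nov has 30 days — 28 days to the end of Nov leaves 2.
2 days into Dec → Dec 2, 2038.

Dec 2, 2038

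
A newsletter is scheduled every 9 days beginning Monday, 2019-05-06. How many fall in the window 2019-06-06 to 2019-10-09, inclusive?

Occurrences land 9·i days after 2019-05-06 for i = 0, 1, 2, …
2019-06-06 is 31 days after the start; 31 ÷ 9 = 3 remainder 4; since the remainder is 4, round up to i = 4. First occurrence in the window: #5 on 2019-06-11 (4×9 = 36 days in).
2019-10-09 is 156 days after the start; 156 ÷ 9 = 17 remainder 3. Last occurrence in the window: #18 on 2019-10-06.
Occurrences #5 through #18: 14 in total.

14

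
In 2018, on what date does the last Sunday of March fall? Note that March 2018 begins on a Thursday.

March 2018 begins on a Thursday, so the first Sunday is March 4 (3 days later).
March 2018 has 31 days. Adding weeks: 4, 11, 18, 25 — the last one ≤ 31 is the 25th.

25 March 2018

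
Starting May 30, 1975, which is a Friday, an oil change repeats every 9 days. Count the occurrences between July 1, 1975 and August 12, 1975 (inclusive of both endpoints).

Occurrences land 9·i days after May 30, 1975 for i = 0, 1, 2, …
July 1, 1975 is 32 days after the start; 32 ÷ 9 = 3 remainder 5; since the remainder is 5, round up to i = 4. First occurrence in the window: #5 on July 5, 1975 (4×9 = 36 days in).
August 12, 1975 is 74 days after the start; 74 ÷ 9 = 8 remainder 2. Last occurrence in the window: #9 on August 10, 1975.
Occurrences #5 through #9: 5 in total.

5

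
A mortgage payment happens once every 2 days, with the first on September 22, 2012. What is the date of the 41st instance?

The 41st occurrence is 40 intervals after the first: 40 × 2 = 80 days after September 22, 2012.
September has 30 days — 8 days to the end of September leaves 72.
October has 31 days (41 left).
November has 30 days (11 left).
11 days into December → December 11, 2012.

December 11, 2012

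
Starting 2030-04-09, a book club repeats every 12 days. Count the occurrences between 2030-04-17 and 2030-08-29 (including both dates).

Occurrences land 12·i days after 2030-04-09 for i = 0, 1, 2, …
2030-04-17 is 8 days after the start; 8 ÷ 12 = 0 remainder 8; since the remainder is 8, round up to i = 1. First occurrence in the window: #2 on 2030-04-21 (1×12 = 12 days in).
2030-08-29 is 142 days after the start; 142 ÷ 12 = 11 remainder 10. Last occurrence in the window: #12 on 2030-08-19.
Occurrences #2 through #12: 11 in total.

11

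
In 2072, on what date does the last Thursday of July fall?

July 2072 begins on a Friday, so the first Thursday is July 7 (6 days later).
July 2072 has 31 days. Adding weeks: 7, 14, 21, 28 — the last one ≤ 31 is the 28th.

28 July 2072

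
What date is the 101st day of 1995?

January has 31 days (101 − 31 = 70 remain).
February has 28 days (70 − 28 = 42 remain).
March has 31 days (42 − 31 = 11 remain).
11 into April → April 11.

April 11, 1995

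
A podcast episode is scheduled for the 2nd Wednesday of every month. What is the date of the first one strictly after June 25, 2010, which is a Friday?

July 14, 2010

June 2010 starts on a Tuesday; its first Wednesday is the 2nd, so the 2nd Wednesday is the 9th — June 9, 2010.
That is not after June 25, 2010, so look at July 2010.
July 2010 starts on a Thursday; its first Wednesday is the 7th, so the 2nd Wednesday is the 14th — July 14, 2010.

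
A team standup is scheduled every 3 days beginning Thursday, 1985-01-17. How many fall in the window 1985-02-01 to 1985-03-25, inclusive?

18

Occurrences land 3·i days after 1985-01-17 for i = 0, 1, 2, …
1985-02-01 is 15 days after the start; 15 ÷ 3 = 5 remainder 0. First occurrence in the window: #6 on 1985-02-01 (5×3 = 15 days in).
1985-03-25 is 67 days after the start; 67 ÷ 3 = 22 remainder 1. Last occurrence in the window: #23 on 1985-03-24.
Occurrences #6 through #23: 18 in total.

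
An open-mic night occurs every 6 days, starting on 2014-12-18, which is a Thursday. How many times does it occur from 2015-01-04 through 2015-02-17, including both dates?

Occurrences land 6·i days after 2014-12-18 for i = 0, 1, 2, …
2015-01-04 is 17 days after the start; 17 ÷ 6 = 2 remainder 5; since the remainder is 5, round up to i = 3. First occurrence in the window: #4 on 2015-01-05 (3×6 = 18 days in).
2015-02-17 is 61 days after the start; 61 ÷ 6 = 10 remainder 1. Last occurrence in the window: #11 on 2015-02-16.
Occurrences #4 through #11: 8 in total.

8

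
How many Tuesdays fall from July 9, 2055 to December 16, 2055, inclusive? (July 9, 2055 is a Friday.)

23

July 9, 2055 is a Friday; the first Tuesday on or after it is July 13, 2055 (4 days later).
From July 13, 2055 to December 16, 2055: 18 + 31 + 30 + 31 + 30 + 16 = 156 days (rest of July, August, September, October, November, December).
156 ÷ 7 = 22 full weeks with remainder 2, so 22 more Tuesdays after the first → 23.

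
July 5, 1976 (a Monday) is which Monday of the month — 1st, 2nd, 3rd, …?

Day 5 falls in week ⌈5/7⌉ of the month.
Days 1–7 hold the 1st Monday, 8–14 the 2nd, 15–21 the 3rd, 22–28 the 4th, 29–31 the 5th.
5 is in the range for the 1st.

1st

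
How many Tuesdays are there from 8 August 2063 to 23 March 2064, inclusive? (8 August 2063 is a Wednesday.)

8 August 2063 is a Wednesday; the first Tuesday on or after it is 14 August 2063 (6 days later).
From 14 August 2063 to 23 March 2064: 17 + 30 + 31 + 30 + 31 + 31 + 29 + 23 = 222 days (rest of August, September, October, November, December, January, February, March).
222 ÷ 7 = 31 full weeks with remainder 5, so 31 more Tuesdays after the first → 32.

32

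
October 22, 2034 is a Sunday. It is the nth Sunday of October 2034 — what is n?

4th

Day 22 falls in week ⌈22/7⌉ of the month.
Days 1–7 hold the 1st Sunday, 8–14 the 2nd, 15–21 the 3rd, 22–28 the 4th, 29–31 the 5th.
22 is in the range for the 4th.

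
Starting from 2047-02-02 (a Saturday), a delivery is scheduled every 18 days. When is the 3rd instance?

The 3rd occurrence is 2 intervals after the first: 2 × 18 = 36 days after 2047-02-02.
February has 28 days — 26 days to the end of February leaves 10.
10 days into March → 2047-03-10.

2047-03-10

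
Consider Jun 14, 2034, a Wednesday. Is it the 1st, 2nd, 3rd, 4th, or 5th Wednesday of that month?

2nd

Day 14 falls in week ⌈14/7⌉ of the month.
Days 1–7 hold the 1st Wednesday, 8–14 the 2nd, 15–21 the 3rd, 22–28 the 4th, 29–31 the 5th.
14 is in the range for the 2nd.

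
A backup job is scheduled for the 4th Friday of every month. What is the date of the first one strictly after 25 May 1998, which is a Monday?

May 1998 starts on a Friday; its first Friday is the 1st, so the 4th Friday is the 22nd — 22 May 1998.
That is not after 25 May 1998, so look at June 1998.
June 1998 starts on a Monday; its first Friday is the 5th, so the 4th Friday is the 26th — 26 June 1998.

26 June 1998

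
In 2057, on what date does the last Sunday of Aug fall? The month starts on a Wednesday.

Aug 26, 2057

Aug 2057 begins on a Wednesday, so the first Sunday is Aug 5 (4 days later).
Aug 2057 has 31 days. Adding weeks: 5, 12, 19, 26 — the last one ≤ 31 is the 26th.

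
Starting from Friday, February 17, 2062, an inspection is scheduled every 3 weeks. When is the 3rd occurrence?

The 3rd occurrence is 2 intervals after the first: 2 × 21 = 42 days after February 17, 2062.
February has 28 days — 11 days to the end of February leaves 31.
31 days into March → March 31, 2062.

March 31, 2062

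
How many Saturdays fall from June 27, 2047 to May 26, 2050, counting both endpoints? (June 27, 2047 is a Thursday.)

152

June 27, 2047 is a Thursday; the first Saturday on or after it is June 29, 2047 (2 days later).
From June 29, 2047 to May 26, 2050: 185 + 366 + 365 + 146 = 1062 days (rest of 2047, 2048, 2049, to May 26, 2050 in 2050).
1062 ÷ 7 = 151 full weeks with remainder 5, so 151 more Saturdays after the first → 152.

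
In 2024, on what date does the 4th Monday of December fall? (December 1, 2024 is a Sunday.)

23 December 2024

December 2024 begins on a Sunday, so the first Monday is December 2 (1 day later).
The 4th Monday is 3 weeks later: 2 + 21 = 23.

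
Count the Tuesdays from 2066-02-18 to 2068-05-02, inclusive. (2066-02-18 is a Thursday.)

115

2066-02-18 is a Thursday; the first Tuesday on or after it is 2066-02-23 (5 days later).
From 2066-02-23 to 2068-05-02: 311 + 365 + 123 = 799 days (rest of 2066, 2067, to 2068-05-02 in 2068).
799 ÷ 7 = 114 full weeks with remainder 1, so 114 more Tuesdays after the first → 115.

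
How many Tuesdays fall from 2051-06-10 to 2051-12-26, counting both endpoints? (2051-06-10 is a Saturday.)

2051-06-10 is a Saturday; the first Tuesday on or after it is 2051-06-13 (3 days later).
From 2051-06-13 to 2051-12-26: 17 + 31 + 31 + 30 + 31 + 30 + 26 = 196 days (rest of June, July, August, September, October, November, December).
196 ÷ 7 = 28 full weeks with remainder 0, so 28 more Tuesdays after the first → 29.

29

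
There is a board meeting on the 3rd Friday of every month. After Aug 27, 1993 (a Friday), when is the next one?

Aug 1993 starts on a Sunday; its first Friday is the 6th, so the 3rd Friday is the 20th — Aug 20, 1993.
That is not after Aug 27, 1993, so look at Sep 1993.
Sep 1993 starts on a Wednesday; its first Friday is the 3rd, so the 3rd Friday is the 17th — Sep 17, 1993.

Sep 17, 1993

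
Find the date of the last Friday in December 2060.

31 December 2060

The first Friday of December 2060 is December 3.
December 2060 has 31 days. Adding weeks: 3, 10, 17, 24, 31 — the last one ≤ 31 is the 31st.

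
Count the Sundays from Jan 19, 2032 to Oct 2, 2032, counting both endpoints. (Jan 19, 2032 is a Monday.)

Jan 19, 2032 is a Monday; the first Sunday on or after it is Jan 25, 2032 (6 days later).
From Jan 25, 2032 to Oct 2, 2032: 6 + 29 + 31 + 30 + 31 + 30 + 31 + 31 + 30 + 2 = 251 days (rest of Jan, Feb, Mar, Apr, May, Jun, Jul, Aug, Sep, Oct).
251 ÷ 7 = 35 full weeks with remainder 6, so 35 more Sundays after the first → 36.

36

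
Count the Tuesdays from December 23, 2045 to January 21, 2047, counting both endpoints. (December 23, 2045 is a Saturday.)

December 23, 2045 is a Saturday; the first Tuesday on or after it is December 26, 2045 (3 days later).
From December 26, 2045 to January 21, 2047: 5 + 365 + 21 = 391 days (rest of 2045, 2046, to January 21, 2047 in 2047).
391 ÷ 7 = 55 full weeks with remainder 6, so 55 more Tuesdays after the first → 56.

56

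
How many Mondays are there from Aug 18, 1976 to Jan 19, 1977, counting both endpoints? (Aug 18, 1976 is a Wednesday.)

Aug 18, 1976 is a Wednesday; the first Monday on or after it is Aug 23, 1976 (5 days later).
From Aug 23, 1976 to Jan 19, 1977: 8 + 30 + 31 + 30 + 31 + 19 = 149 days (rest of Aug, Sep, Oct, Nov, Dec, Jan).
149 ÷ 7 = 21 full weeks with remainder 2, so 21 more Mondays after the first → 22.

22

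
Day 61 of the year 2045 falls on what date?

2045-03-02

January has 31 days (61 − 31 = 30 remain).
February has 28 days (30 − 28 = 2 remain).
2 into March → March 2.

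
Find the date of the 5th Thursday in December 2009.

December 2009 begins on a Tuesday, so the first Thursday is December 3 (2 days later).
The 5th Thursday is 4 weeks later: 3 + 28 = 31.

31 December 2009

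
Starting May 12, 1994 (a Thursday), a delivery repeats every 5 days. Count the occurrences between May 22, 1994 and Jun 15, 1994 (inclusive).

5

Occurrences land 5·i days after May 12, 1994 for i = 0, 1, 2, …
May 22, 1994 is 10 days after the start; 10 ÷ 5 = 2 remainder 0. First occurrence in the window: #3 on May 22, 1994 (2×5 = 10 days in).
Jun 15, 1994 is 34 days after the start; 34 ÷ 5 = 6 remainder 4. Last occurrence in the window: #7 on Jun 11, 1994.
Occurrences #3 through #7: 5 in total.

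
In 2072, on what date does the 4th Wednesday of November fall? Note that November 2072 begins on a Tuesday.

November 2072 begins on a Tuesday, so the first Wednesday is November 2 (1 day later).
The 4th Wednesday is 3 weeks later: 2 + 21 = 23.

2072-11-23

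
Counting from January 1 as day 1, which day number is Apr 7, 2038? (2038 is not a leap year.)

97

Days in months before Apr: 31 + 28 + 31 = 90.
Plus 7 days into Apr → day 97.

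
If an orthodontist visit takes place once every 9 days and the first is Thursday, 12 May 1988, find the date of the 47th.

30 June 1989

The 47th occurrence is 46 intervals after the first: 46 × 9 = 414 days after 12 May 1988.
May has 31 days — 19 days to the end of May leaves 395.
June has 30 days (365 left).
July has 31 days (334 left).
August has 31 days (303 left).
September has 30 days (273 left).
October has 31 days (242 left).
November has 30 days (212 left).
December has 31 days (181 left).
January has 31 days (150 left).
February has 28 days (122 left).
March has 31 days (91 left).
April has 30 days (61 left).
May has 31 days (30 left).
30 days into June → 30 June 1989.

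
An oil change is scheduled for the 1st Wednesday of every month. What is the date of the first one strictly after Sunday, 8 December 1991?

December 1991 starts on a Sunday, so its 1st Wednesday is 4 December 1991 (3 days in).
That is not after 8 December 1991, so look at January 1992.
January 1992 starts on a Wednesday, so its 1st Wednesday is 1 January 1992.

1 January 1992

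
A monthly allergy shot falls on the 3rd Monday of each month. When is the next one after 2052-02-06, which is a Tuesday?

2052-02-19

February 2052 starts on a Thursday; its first Monday is the 5th, so the 3rd Monday is the 19th — 2052-02-19.
2052-02-19 is after 2052-02-06, so that is the next one.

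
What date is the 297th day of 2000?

Jan has 31 days (297 − 31 = 266 remain).
Feb has 29 days (266 − 29 = 237 remain).
Mar has 31 days (237 − 31 = 206 remain).
Apr has 30 days (206 − 30 = 176 remain).
May has 31 days (176 − 31 = 145 remain).
Jun has 30 days (145 − 30 = 115 remain).
Jul has 31 days (115 − 31 = 84 remain).
Aug has 31 days (84 − 31 = 53 remain).
Sep has 30 days (53 − 30 = 23 remain).
23 into Oct → Oct 23.

Oct 23, 2000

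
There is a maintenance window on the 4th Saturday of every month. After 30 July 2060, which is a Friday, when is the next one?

28 August 2060

July 2060 starts on a Thursday; its first Saturday is the 3rd, so the 4th Saturday is the 24th — 24 July 2060.
That is not after 30 July 2060, so look at August 2060.
August 2060 starts on a Sunday; its first Saturday is the 7th, so the 4th Saturday is the 28th — 28 August 2060.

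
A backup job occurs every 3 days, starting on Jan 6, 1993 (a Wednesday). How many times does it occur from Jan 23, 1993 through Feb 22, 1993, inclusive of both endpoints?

Occurrences land 3·i days after Jan 6, 1993 for i = 0, 1, 2, …
Jan 23, 1993 is 17 days after the start; 17 ÷ 3 = 5 remainder 2; since the remainder is 2, round up to i = 6. First occurrence in the window: #7 on Jan 24, 1993 (6×3 = 18 days in).
Feb 22, 1993 is 47 days after the start; 47 ÷ 3 = 15 remainder 2. Last occurrence in the window: #16 on Feb 20, 1993.
Occurrences #7 through #16: 10 in total.

10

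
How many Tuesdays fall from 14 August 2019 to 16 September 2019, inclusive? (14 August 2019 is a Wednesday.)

4

14 August 2019 is a Wednesday; the first Tuesday on or after it is 20 August 2019 (6 days later).
From 20 August 2019 to 16 September 2019: 11 + 16 = 27 days (rest of August, September).
27 ÷ 7 = 3 full weeks with remainder 6, so 3 more Tuesdays after the first → 4.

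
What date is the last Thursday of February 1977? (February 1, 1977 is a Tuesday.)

24 February 1977

February 1977 begins on a Tuesday, so the first Thursday is February 3 (2 days later).
February 1977 has 28 days. Adding weeks: 3, 10, 17, 24 — the last one ≤ 28 is the 24th.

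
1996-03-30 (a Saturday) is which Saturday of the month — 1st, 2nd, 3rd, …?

5th

Day 30 falls in week ⌈30/7⌉ of the month.
Days 1–7 hold the 1st Saturday, 8–14 the 2nd, 15–21 the 3rd, 22–28 the 4th, 29–31 the 5th.
30 is in the range for the 5th.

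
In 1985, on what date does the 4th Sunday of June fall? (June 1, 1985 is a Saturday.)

June 1985 begins on a Saturday, so the first Sunday is June 2 (1 day later).
The 4th Sunday is 3 weeks later: 2 + 21 = 23.

23 June 1985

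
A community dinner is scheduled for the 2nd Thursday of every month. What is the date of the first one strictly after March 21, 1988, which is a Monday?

March 1988 starts on a Tuesday; its first Thursday is the 3rd, so the 2nd Thursday is the 10th — March 10, 1988.
That is not after March 21, 1988, so look at April 1988.
April 1988 starts on a Friday; its first Thursday is the 7th, so the 2nd Thursday is the 14th — April 14, 1988.

April 14, 1988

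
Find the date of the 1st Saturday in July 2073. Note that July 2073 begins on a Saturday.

July 2073 begins on a Saturday, so the first Saturday is July 1.

July 1, 2073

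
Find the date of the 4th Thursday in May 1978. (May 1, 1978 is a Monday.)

May 1978 begins on a Monday, so the first Thursday is May 4 (3 days later).
The 4th Thursday is 3 weeks later: 4 + 21 = 25.

May 25, 1978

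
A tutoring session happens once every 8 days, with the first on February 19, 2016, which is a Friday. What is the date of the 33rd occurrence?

The 33rd occurrence is 32 intervals after the first: 32 × 8 = 256 days after February 19, 2016.
February has 29 days — 10 days to the end of February leaves 246.
March has 31 days (215 left).
April has 30 days (185 left).
May has 31 days (154 left).
June has 30 days (124 left).
July has 31 days (93 left).
August has 31 days (62 left).
September has 30 days (32 left).
October has 31 days (1 left).
1 day into November → November 1, 2016.

November 1, 2016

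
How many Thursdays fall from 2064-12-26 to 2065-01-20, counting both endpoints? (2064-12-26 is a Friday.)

3

2064-12-26 is a Friday; the first Thursday on or after it is 2065-01-01 (6 days later).
From 2065-01-01 to 2065-01-20 is 20 − 1 = 19 days.
19 ÷ 7 = 2 full weeks with remainder 5, so 2 more Thursdays after the first → 3.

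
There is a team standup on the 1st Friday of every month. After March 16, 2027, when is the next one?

April 2, 2027

March 2027 starts on a Monday, so its 1st Friday is March 5, 2027 (4 days in).
That is not after March 16, 2027, so look at April 2027.
April 2027 starts on a Thursday, so its 1st Friday is April 2, 2027 (1 day in).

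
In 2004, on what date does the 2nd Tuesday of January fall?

13 January 2004

The first Tuesday of January 2004 is January 6.
The 2nd Tuesday is 1 weeks later: 6 + 7 = 13.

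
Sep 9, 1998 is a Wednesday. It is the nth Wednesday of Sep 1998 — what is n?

2nd

Day 9 falls in week ⌈9/7⌉ of the month.
Days 1–7 hold the 1st Wednesday, 8–14 the 2nd, 15–21 the 3rd, 22–28 the 4th, 29–31 the 5th.
9 is in the range for the 2nd.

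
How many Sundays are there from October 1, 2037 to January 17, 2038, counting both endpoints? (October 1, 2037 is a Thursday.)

16

October 1, 2037 is a Thursday; the first Sunday on or after it is October 4, 2037 (3 days later).
From October 4, 2037 to January 17, 2038: 27 + 30 + 31 + 17 = 105 days (rest of October, November, December, January).
105 ÷ 7 = 15 full weeks with remainder 0, so 15 more Sundays after the first → 16.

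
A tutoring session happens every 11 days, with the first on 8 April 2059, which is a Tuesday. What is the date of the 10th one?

The 10th occurrence is 9 intervals after the first: 9 × 11 = 99 days after 8 April 2059.
April has 30 days — 22 days to the end of April leaves 77.
May has 31 days (46 left).
June has 30 days (16 left).
16 days into July → 16 July 2059.

16 July 2059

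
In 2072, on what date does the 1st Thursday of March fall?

March 2072 begins on a Tuesday, so the first Thursday is March 3 (2 days later).

March 3, 2072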